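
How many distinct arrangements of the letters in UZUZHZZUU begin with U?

Fix U in the first position and arrange the remaining 8 letters.
Those 8 letters have U appearing 3 times and Z appearing 4 times, giving (8)!/(4!·3!) = 280.

280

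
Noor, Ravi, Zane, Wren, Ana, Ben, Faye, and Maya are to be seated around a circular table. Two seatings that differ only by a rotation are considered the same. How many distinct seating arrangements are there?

5040

Seat Noor anywhere (absorbing the rotational symmetry), then permute the other 7: (7)! = 5040.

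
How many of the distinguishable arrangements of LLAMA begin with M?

Fix M in the first position and arrange the remaining 4 letters.
Those 4 letters have A appearing twice and L appearing twice, giving (4)!/(2!·2!) = 6.

6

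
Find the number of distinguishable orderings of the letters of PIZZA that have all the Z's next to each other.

Treat the 2 copies of Z as a single block. The multiset to arrange is then {ZZ, A, I, P}, 4 items in all.
All 4 items are distinct, so there are (4)! = 24 arrangements.

24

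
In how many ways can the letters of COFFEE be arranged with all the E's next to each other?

60

Treat the 2 copies of E as a single block. The multiset to arrange is then {EE, C, F, F, O}, 5 items in all.
That gives (5)!/(2!) = 60 arrangements.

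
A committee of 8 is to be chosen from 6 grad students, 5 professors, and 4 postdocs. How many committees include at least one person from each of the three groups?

6216

Total 8-person selections from all 15: C(15,8) = 6435.
Subtract selections that omit an entire group: no grad students → C(9,8) = 9; no professors → C(10,8) = 45; no postdocs → C(11,8) = 165.
Add back selections omitting two groups (i.e. drawn from a single group): C(6,8) + C(5,8) + C(4,8) = 0.
By inclusion–exclusion: 6435 − 219 + 0 = 6216.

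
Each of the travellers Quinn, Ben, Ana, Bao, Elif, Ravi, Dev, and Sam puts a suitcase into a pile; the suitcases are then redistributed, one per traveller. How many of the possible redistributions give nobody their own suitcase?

This is the derangement count D_8: permutations of 8 items with no fixed point.
By inclusion–exclusion this is Σ_{j=0}^{8} (−1)^j C(8,j)·(8−j)!.
Computing: 40320 − 40320 + 20160 − 6720 + 1680 − 336 + 56 − 8 + 1 = 14833.

14833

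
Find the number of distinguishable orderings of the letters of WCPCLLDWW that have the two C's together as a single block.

3360

Treat the 2 copies of C as a single block. The multiset to arrange is then {CC, D, L, L, P, W, W, W}, 8 items in all.
That gives (8)!/(3!·2!) = 3360 arrangements.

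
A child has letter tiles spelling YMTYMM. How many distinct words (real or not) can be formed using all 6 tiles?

60

YMTYMM has 6 letters with M appearing 3 times and Y appearing twice.
The number of distinct arrangements is 6!/(3!·2!) = 720/12 = 60.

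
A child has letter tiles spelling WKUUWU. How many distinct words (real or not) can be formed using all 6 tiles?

WKUUWU has 6 letters with U appearing 3 times and W appearing twice.
So there are 6! / (3!·2!) = 60 distinguishable arrangements.

60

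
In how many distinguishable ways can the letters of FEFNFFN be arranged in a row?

105

The 7 letters of FEFNFFN have repeats: F appearing 4 times and N appearing twice.
So there are 7! / (4!·2!) = 105 distinguishable arrangements.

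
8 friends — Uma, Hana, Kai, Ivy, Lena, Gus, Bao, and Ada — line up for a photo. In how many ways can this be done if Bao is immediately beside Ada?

Treat {Bao, Ada} as a single unit. There are 7 units to order, and the pair itself can be ordered 2 ways.
That gives 2 × 7! = 2 × 5040 = 10080.

10080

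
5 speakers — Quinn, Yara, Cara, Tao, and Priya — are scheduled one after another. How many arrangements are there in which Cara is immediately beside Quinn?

48

Glue Cara and Quinn into one block (2 internal orders), leaving 4 units to arrange in a row.
So the count is 2·(4)! = 48.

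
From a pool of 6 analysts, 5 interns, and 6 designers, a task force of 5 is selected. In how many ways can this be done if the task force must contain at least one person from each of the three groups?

4485

Unrestricted: C(17,5) = 6188 ways to pick any 5 of the 17.
Subtract selections that omit an entire group: no analysts → C(11,5) = 462; no interns → C(12,5) = 792; no designers → C(11,5) = 462.
Add back selections omitting two groups (i.e. drawn from a single group): C(6,5) + C(5,5) + C(6,5) = 13.
By inclusion–exclusion: 6188 − 1716 + 13 = 4485.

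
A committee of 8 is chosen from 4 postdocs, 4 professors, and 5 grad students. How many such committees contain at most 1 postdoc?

153

Split by how many postdocs are chosen (0 through 1).
Sum: C(4,0)·C(9,8) + C(4,1)·C(9,7) = 9 + 144 = 153.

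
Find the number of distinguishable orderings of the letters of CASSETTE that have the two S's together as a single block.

Treat the 2 copies of S as a single block. The multiset to arrange is then {SS, A, C, E, E, T, T}, 7 items in all.
That gives (7)!/(2!·2!) = 1260 arrangements.

1260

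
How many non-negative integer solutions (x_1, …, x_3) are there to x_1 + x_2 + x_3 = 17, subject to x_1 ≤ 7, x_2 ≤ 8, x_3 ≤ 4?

Ignoring the caps, the number of non-negative solutions to x_1+…+x_3 = 17 is C(19,2) = 171.
Subtract solutions that violate a single cap (substitute x_i' = x_i − (cap_i+1)): x_1 ≥ 8 gives C(11,2) = 55; x_2 ≥ 9 gives C(10,2) = 45; x_3 ≥ 5 gives C(14,2) = 91. Together 191.
Add back pairs where two caps are both exceeded: 1 + 15 + 10 = 26.
By inclusion–exclusion the count is 171 − 191 + 26 = 6.

6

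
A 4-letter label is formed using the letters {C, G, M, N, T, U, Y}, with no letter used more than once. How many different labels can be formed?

This is a permutation of 4 out of 7: P(7,4) = 7!/3!.
7 × 6 × 5 × 4 = 840.

840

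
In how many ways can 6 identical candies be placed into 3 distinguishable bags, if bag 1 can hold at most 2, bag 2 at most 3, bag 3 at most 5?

Ignoring the caps, the number of non-negative solutions to x_1+…+x_3 = 6 is C(8,2) = 28.
Subtract solutions that violate a single cap (substitute x_i' = x_i − (cap_i+1)): x_1 ≥ 3 gives C(5,2) = 10; x_2 ≥ 4 gives C(4,2) = 6; x_3 ≥ 6 gives C(2,2) = 1. Together 17.
No two caps can be exceeded simultaneously, so the pair terms are all 0.
By inclusion–exclusion the count is 28 − 17 + 0 = 11.

11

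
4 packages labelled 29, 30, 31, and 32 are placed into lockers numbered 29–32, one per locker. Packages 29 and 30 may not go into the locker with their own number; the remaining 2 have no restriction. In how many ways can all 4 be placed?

Let Aᵢ (for i ∈ {29, 30}) be the placements that put package i in its forbidden locker. Any j of these fix j positions, leaving (4−j)! ways to fill the rest, and there are C(2,j) ways to pick which j.
By inclusion–exclusion, the number of valid placements is Σ_{j=0}^{2} (−1)^j C(2,j)·(4−j)!.
Computing: 24 − 12 + 2 = 14.

14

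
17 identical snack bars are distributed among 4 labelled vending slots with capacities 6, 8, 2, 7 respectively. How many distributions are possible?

64

Ignoring the caps, the number of non-negative solutions to x_1+…+x_4 = 17 is C(20,3) = 1140.
Subtract solutions that violate a single cap (substitute x_i' = x_i − (cap_i+1)): x_1 ≥ 7 gives C(13,3) = 286; x_2 ≥ 9 gives C(11,3) = 165; x_3 ≥ 3 gives C(17,3) = 680; x_4 ≥ 8 gives C(12,3) = 220. Together 1351.
Add back pairs where two caps are both exceeded: 4 + 120 + 10 + 56 + 1 + 84 = 275.
By inclusion–exclusion the count is 1140 − 1351 + 275 = 64.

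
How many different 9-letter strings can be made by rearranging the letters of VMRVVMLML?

VMRVVMLML has 9 letters with L appearing twice, M appearing 3 times, and V appearing 3 times.
So there are 9! / (3!·3!·2!) = 5040 distinguishable arrangements.

5040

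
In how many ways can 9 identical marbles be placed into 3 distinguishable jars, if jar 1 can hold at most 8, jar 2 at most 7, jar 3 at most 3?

30

Ignoring the caps, the number of non-negative solutions to x_1+…+x_3 = 9 is C(11,2) = 55.
Subtract solutions that violate a single cap (substitute x_i' = x_i − (cap_i+1)): x_1 ≥ 9 gives C(2,2) = 1; x_2 ≥ 8 gives C(3,2) = 3; x_3 ≥ 4 gives C(7,2) = 21. Together 25.
No two caps can be exceeded simultaneously, so the pair terms are all 0.
By inclusion–exclusion the count is 55 − 25 + 0 = 30.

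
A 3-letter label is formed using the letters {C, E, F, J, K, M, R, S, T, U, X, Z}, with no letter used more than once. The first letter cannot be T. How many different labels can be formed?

The first letter has 12−1 = 11 choices (anything except T).
The remaining 2 letters are filled from the other 11 symbols without repetition: 11 × 10 = 110.
Total: 11 × 110 = 1210.

1210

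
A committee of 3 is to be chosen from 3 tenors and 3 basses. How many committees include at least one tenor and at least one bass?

18

Unrestricted: C(6,3) = 20 ways to pick any 3 of the 6.
Subtract selections that omit an entire group: no tenors → C(3,3) = 1; no basses → C(3,3) = 1.
Both groups omitted at once is impossible, so 20 − 2 = 18.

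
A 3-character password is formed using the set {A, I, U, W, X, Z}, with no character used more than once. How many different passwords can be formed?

Choose and order 3 of the 6 symbols: the first character has 6 options, the next 5, then 4.
That product is 6 × 5 × 4 = 120.

120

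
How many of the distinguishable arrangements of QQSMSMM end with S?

60

With the last slot taken by S, it remains to arrange the other 6 letters (QQMSMM).
Those 6 letters have M appearing 3 times and Q appearing twice, giving (6)!/(3!·2!) = 60.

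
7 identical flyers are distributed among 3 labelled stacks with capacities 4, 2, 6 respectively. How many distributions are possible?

Ignoring the caps, the number of non-negative solutions to x_1+…+x_3 = 7 is C(9,2) = 36.
Subtract solutions that violate a single cap (substitute x_i' = x_i − (cap_i+1)): x_1 ≥ 5 gives C(4,2) = 6; x_2 ≥ 3 gives C(6,2) = 15; x_3 ≥ 7 gives C(2,2) = 1. Together 22.
No two caps can be exceeded simultaneously, so the pair terms are all 0.
By inclusion–exclusion the count is 36 − 22 + 0 = 14.

14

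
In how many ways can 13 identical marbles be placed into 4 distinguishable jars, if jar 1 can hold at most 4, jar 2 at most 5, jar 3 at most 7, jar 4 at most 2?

Without the upper bounds there are C(16,3) = 560 ways to split 13 among 4 jars.
Subtract solutions that violate a single cap (substitute x_i' = x_i − (cap_i+1)): x_1 ≥ 5 gives C(11,3) = 165; x_2 ≥ 6 gives C(10,3) = 120; x_3 ≥ 8 gives C(8,3) = 56; x_4 ≥ 3 gives C(13,3) = 286. Together 627.
Add back pairs where two caps are both exceeded: 10 + 1 + 56 + 0 + 35 + 10 = 112.
By inclusion–exclusion the count is 560 − 627 + 112 = 45.

45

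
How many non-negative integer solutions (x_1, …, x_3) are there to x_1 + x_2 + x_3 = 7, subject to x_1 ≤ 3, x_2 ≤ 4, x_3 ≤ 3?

10

Ignoring the caps, the number of non-negative solutions to x_1+…+x_3 = 7 is C(9,2) = 36.
Subtract solutions that violate a single cap (substitute x_i' = x_i − (cap_i+1)): x_1 ≥ 4 gives C(5,2) = 10; x_2 ≥ 5 gives C(4,2) = 6; x_3 ≥ 4 gives C(5,2) = 10. Together 26.
No two caps can be exceeded simultaneously, so the pair terms are all 0.
By inclusion–exclusion the count is 36 − 26 + 0 = 10.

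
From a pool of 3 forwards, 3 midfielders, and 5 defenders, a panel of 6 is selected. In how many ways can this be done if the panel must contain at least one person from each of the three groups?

405

Unrestricted: C(11,6) = 462 ways to pick any 6 of the 11.
Subtract selections that omit an entire group: no forwards → C(8,6) = 28; no midfielders → C(8,6) = 28; no defenders → C(6,6) = 1.
Add back selections omitting two groups (i.e. drawn from a single group): C(3,6) + C(3,6) + C(5,6) = 0.
By inclusion–exclusion: 462 − 57 + 0 = 405.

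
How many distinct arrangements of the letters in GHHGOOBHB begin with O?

With the first slot taken by O, it remains to arrange the other 8 letters (GHHGOBHB).
Those 8 letters have B appearing twice, G appearing twice, and H appearing 3 times, giving (8)!/(3!·2!·2!) = 1680.

1680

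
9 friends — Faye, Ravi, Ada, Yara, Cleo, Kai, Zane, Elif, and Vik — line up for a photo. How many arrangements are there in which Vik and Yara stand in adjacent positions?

80640

Treat {Vik, Yara} as a single unit. There are 8 units to order, and the pair itself can be ordered 2 ways.
That gives 2 × 8! = 2 × 40320 = 80640.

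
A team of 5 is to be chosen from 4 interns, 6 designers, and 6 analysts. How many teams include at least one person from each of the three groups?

Total 5-person selections from all 16: C(16,5) = 4368.
Subtract selections that omit an entire group: no interns → C(12,5) = 792; no designers → C(10,5) = 252; no analysts → C(10,5) = 252.
Add back selections omitting two groups (i.e. drawn from a single group): C(4,5) + C(6,5) + C(6,5) = 12.
By inclusion–exclusion: 4368 − 1296 + 12 = 3084.

3084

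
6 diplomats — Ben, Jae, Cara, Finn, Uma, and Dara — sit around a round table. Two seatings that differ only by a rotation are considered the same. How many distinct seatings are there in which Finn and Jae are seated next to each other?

Treat {Finn, Jae} as one unit (2 internal orders) and seat the resulting 5 units around the table: (4)! circular arrangements.
So 2 × (4)! = 2 × 24 = 48.

48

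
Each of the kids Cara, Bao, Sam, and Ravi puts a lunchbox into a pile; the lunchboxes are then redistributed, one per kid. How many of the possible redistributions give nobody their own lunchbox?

9

Let Aᵢ be the assignments in which kid i gets their own lunchbox. We want the size of the complement of A₁∪…∪A_4.
By inclusion–exclusion this is Σ_{j=0}^{4} (−1)^j C(4,j)·(4−j)!.
Computing: 24 − 24 + 12 − 4 + 1 = 9.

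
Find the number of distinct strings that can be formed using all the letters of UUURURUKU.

UUURURUKU has 9 letters with R appearing twice and U appearing 6 times.
Dividing 9! = 362880 by 6!·2! = 1440 for the repeated letters gives 252.

252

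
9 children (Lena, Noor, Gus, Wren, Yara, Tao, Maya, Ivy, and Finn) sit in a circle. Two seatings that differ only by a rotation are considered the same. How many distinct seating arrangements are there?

Around a circle, 9 distinct people have 9!/9 = (8)! = 40320 rotationally distinct seatings.

40320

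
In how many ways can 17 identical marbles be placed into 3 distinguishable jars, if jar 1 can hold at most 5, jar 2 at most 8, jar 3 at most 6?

6

By stars and bars, unrestricted non-negative solutions to x_1+…+x_3 = 17 number C(17+2,2) = 171.
Subtract solutions that violate a single cap (substitute x_i' = x_i − (cap_i+1)): x_1 ≥ 6 gives C(13,2) = 78; x_2 ≥ 9 gives C(10,2) = 45; x_3 ≥ 7 gives C(12,2) = 66. Together 189.
Add back pairs where two caps are both exceeded: 6 + 15 + 3 = 24.
By inclusion–exclusion the count is 171 − 189 + 24 = 6.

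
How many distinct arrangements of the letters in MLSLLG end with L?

60

With the last slot taken by L, it remains to arrange the other 5 letters (MSLLG).
Those 5 letters have L appearing twice, giving (5)!/(2!) = 60.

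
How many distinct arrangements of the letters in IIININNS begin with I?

140

Fix I in the first position and arrange the remaining 7 letters.
Those 7 letters have I appearing 3 times and N appearing 3 times, giving (7)!/(3!·3!) = 140.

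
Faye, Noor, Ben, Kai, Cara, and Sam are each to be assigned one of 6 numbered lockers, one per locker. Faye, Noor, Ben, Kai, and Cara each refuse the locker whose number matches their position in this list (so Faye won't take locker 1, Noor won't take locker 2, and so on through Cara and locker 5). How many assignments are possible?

Let Aᵢ (for 1 ≤ i ≤ 5) be the placements that put person i in their forbidden locker. Any j of these fix j positions, leaving (6−j)! ways to fill the rest, and there are C(5,j) ways to pick which j.
By inclusion–exclusion, the number of valid placements is Σ_{j=0}^{5} (−1)^j C(5,j)·(6−j)!.
Computing: 720 − 600 + 240 − 60 + 10 − 1 = 309.

309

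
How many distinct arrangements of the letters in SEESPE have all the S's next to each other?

20

Treat the 2 copies of S as a single block. The multiset to arrange is then {SS, E, E, E, P}, 5 items in all.
That gives (5)!/(3!) = 20 arrangements.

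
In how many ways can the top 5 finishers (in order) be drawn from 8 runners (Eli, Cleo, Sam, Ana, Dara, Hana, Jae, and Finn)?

6720

There are 8 choices for 1st place, 7 for 2nd, and so on down to 4 for position 5.
That gives 8 × 7 × 6 × 5 × 4 = 6720.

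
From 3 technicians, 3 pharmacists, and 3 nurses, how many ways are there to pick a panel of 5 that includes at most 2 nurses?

Split by how many nurses are chosen (0 through 2).
Sum: C(3,0)·C(6,5) + C(3,1)·C(6,4) + C(3,2)·C(6,3) = 6 + 45 + 60 = 111.

111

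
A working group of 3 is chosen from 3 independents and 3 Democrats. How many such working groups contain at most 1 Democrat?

Split by how many Democrats are chosen (0 through 1).
Sum: C(3,0)·C(3,3) + C(3,1)·C(3,2) = 1 + 9 = 10.

10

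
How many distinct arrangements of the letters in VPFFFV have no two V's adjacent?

Total arrangements of VPFFFV: 6!/(3!·2!) = 60.
If the two V's are adjacent, glue them into one block, leaving 5 items to arrange: (5)!/(3!) = 20 ways.
Hence 60 − 20 = 40.

40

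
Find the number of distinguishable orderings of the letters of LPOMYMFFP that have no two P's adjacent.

35280

There are 9!/(2!·2!·2!) = 45360 arrangements of LPOMYMFFP in total.
Arrangements with the P's together: treat PP as one letter, giving (8)!/(2!·2!) = 10080.
Subtracting, 45360 − 10080 = 35280 arrangements keep the P's apart.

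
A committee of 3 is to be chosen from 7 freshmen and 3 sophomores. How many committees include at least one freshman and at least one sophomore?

Unrestricted: C(10,3) = 120 ways to pick any 3 of the 10.
Selections missing a whole group: no freshmen → C(3,3) = 1; no sophomores → C(7,3) = 35.
Both groups omitted at once is impossible, so 120 − 36 = 84.

84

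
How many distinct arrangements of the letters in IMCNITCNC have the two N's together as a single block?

3360

Treat the 2 copies of N as a single block. The multiset to arrange is then {NN, C, C, C, I, I, M, T}, 8 items in all.
That gives (8)!/(3!·2!) = 3360 arrangements.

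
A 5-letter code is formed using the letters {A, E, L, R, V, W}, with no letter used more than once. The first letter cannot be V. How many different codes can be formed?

The first letter has 6−1 = 5 choices (anything except V).
The remaining 4 letters are filled from the other 5 symbols without repetition: 5 × 4 × 3 × 2 = 120.
Total: 5 × 120 = 600.

600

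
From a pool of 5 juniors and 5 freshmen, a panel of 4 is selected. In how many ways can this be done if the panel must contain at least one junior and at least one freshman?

200

With no constraint there are C(10,4) = 210 possible selections.
Subtract selections that omit an entire group: no juniors → C(5,4) = 5; no freshmen → C(5,4) = 5.
Both groups omitted at once is impossible, so 210 − 10 = 200.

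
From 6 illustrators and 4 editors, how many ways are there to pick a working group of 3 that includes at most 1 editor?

80

Split by how many editors are chosen (0 through 1).
Sum: C(4,0)·C(6,3) + C(4,1)·C(6,2) = 20 + 60 = 80.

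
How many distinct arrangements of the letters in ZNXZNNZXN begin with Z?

With the first slot taken by Z, it remains to arrange the other 8 letters (NXZNNZXN).
Those 8 letters have N appearing 4 times, X appearing twice, and Z appearing twice, giving (8)!/(4!·2!·2!) = 420.

420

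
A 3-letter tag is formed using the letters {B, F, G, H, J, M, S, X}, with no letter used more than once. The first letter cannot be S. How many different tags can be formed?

The first letter has 8−1 = 7 choices (anything except S).
The remaining 2 letters are filled from the other 7 symbols without repetition: 7 × 6 = 42.
Total: 7 × 42 = 294.

294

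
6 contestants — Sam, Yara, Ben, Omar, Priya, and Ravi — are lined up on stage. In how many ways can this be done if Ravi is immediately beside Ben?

Treat {Ravi, Ben} as a single unit. There are 5 units to order, and the pair itself can be ordered 2 ways.
So the count is 2·(5)! = 240.

240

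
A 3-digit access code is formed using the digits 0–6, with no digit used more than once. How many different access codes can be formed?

210

Choose and order 3 of the 7 symbols: the first digit has 7 options, the next 6, then 5.
7 × 6 × 5 = 210.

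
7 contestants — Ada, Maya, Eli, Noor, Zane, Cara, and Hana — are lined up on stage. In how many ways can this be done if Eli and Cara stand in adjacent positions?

Glue Eli and Cara into one block (2 internal orders), leaving 6 units to arrange in a row.
So the count is 2·(6)! = 1440.

1440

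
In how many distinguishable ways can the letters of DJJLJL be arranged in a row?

60

The 6 letters of DJJLJL have repeats: J appearing 3 times and L appearing twice.
So there are 6! / (3!·2!) = 60 distinguishable arrangements.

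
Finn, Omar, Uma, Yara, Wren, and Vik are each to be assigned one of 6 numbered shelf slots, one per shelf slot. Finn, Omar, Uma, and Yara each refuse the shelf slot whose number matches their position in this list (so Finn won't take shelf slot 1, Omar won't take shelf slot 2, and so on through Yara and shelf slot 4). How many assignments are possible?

Let Aᵢ (for 1 ≤ i ≤ 4) be the placements that put person i in their forbidden shelf slot. Any j of these fix j positions, leaving (6−j)! ways to fill the rest, and there are C(4,j) ways to pick which j.
By inclusion–exclusion, the number of valid placements is Σ_{j=0}^{4} (−1)^j C(4,j)·(6−j)!.
Computing: 720 − 480 + 144 − 24 + 2 = 362.

362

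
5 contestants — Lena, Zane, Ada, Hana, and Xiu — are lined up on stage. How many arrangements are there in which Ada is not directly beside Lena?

72

Of the 5! = 120 arrangements, those with Ada and Lena adjacent number 2 × 4! = 48 (treat the pair as a block with 2 internal orders).
Complementary counting: 120 − 48 = 72.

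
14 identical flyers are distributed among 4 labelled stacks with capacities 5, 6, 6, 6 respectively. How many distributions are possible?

170

Ignoring the caps, the number of non-negative solutions to x_1+…+x_4 = 14 is C(17,3) = 680.
Subtract solutions that violate a single cap (substitute x_i' = x_i − (cap_i+1)): x_1 ≥ 6 gives C(11,3) = 165; x_2 ≥ 7 gives C(10,3) = 120; x_3 ≥ 7 gives C(10,3) = 120; x_4 ≥ 7 gives C(10,3) = 120. Together 525.
Add back pairs where two caps are both exceeded: 4 + 4 + 4 + 1 + 1 + 1 = 15.
By inclusion–exclusion the count is 680 − 525 + 15 = 170.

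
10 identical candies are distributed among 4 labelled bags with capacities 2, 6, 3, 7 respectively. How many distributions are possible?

Ignoring the caps, the number of non-negative solutions to x_1+…+x_4 = 10 is C(13,3) = 286.
Subtract solutions that violate a single cap (substitute x_i' = x_i − (cap_i+1)): x_1 ≥ 3 gives C(10,3) = 120; x_2 ≥ 7 gives C(6,3) = 20; x_3 ≥ 4 gives C(9,3) = 84; x_4 ≥ 8 gives C(5,3) = 10. Together 234.
Add back pairs where two caps are both exceeded: 1 + 20 + 0 + 0 + 0 + 0 = 21.
By inclusion–exclusion the count is 286 − 234 + 21 = 73.

73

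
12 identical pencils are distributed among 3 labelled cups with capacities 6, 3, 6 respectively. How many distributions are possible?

10

Without the upper bounds there are C(14,2) = 91 ways to split 12 among 3 cups.
Subtract solutions that violate a single cap (substitute x_i' = x_i − (cap_i+1)): x_1 ≥ 7 gives C(7,2) = 21; x_2 ≥ 4 gives C(10,2) = 45; x_3 ≥ 7 gives C(7,2) = 21. Together 87.
Add back pairs where two caps are both exceeded: 3 + 0 + 3 = 6.
By inclusion–exclusion the count is 91 − 87 + 6 = 10.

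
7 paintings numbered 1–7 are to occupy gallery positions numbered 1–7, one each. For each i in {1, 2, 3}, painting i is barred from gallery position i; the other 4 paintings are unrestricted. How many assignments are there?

Let Aᵢ (for i ∈ {1, 2, 3}) be the placements that put painting i in its forbidden gallery position. Any j of these fix j positions, leaving (7−j)! ways to fill the rest, and there are C(3,j) ways to pick which j.
By inclusion–exclusion, the number of valid placements is Σ_{j=0}^{3} (−1)^j C(3,j)·(7−j)!.
Computing: 5040 − 2160 + 360 − 24 = 3216.

3216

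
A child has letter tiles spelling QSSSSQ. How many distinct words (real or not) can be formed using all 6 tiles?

15

Letter multiplicities in QSSSSQ: Q×2, S×4.
Dividing 6! = 720 by 4!·2! = 48 for the repeated letters gives 15.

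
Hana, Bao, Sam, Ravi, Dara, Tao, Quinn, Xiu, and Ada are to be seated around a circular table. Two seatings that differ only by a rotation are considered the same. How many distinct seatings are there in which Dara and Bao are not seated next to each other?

Without the restriction there are (8)! = 40320 seatings.
Those with Dara next to Bao: fuse the pair into one unit and seat 8 units around a circle — 2·(7)! = 10080.
Subtracting, 40320 − 10080 = 30240.

30240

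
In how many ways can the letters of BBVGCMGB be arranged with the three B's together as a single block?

360

Treat the 3 copies of B as a single block. The multiset to arrange is then {BBB, C, G, G, M, V}, 6 items in all.
That gives (6)!/(2!) = 360 arrangements.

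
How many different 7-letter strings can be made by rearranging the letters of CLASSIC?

1260

Letter multiplicities in CLASSIC: A×1, C×2, I×1, L×1, S×2.
The number of distinct arrangements is 7!/(2!·2!) = 5040/4 = 1260.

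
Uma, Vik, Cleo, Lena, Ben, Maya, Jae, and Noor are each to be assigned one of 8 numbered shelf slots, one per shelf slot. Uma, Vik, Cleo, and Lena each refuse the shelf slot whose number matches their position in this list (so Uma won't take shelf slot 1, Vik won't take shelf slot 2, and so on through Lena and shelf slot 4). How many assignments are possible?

Let Aᵢ (for 1 ≤ i ≤ 4) be the placements that put person i in their forbidden shelf slot. Any j of these fix j positions, leaving (8−j)! ways to fill the rest, and there are C(4,j) ways to pick which j.
By inclusion–exclusion, the number of valid placements is Σ_{j=0}^{4} (−1)^j C(4,j)·(8−j)!.
Computing: 40320 − 20160 + 4320 − 480 + 24 = 24024.

24024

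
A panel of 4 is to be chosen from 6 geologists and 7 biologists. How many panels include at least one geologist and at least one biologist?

Unrestricted: C(13,4) = 715 ways to pick any 4 of the 13.
Selections missing a whole group: no geologists → C(7,4) = 35; no biologists → C(6,4) = 15.
Both groups omitted at once is impossible, so 715 − 50 = 665.

665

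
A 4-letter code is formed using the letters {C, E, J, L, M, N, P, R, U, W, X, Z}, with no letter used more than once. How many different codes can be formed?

11880

This is a permutation of 4 out of 12: P(12,4) = 12!/8!.
12 × 11 × 10 × 9 = 11880.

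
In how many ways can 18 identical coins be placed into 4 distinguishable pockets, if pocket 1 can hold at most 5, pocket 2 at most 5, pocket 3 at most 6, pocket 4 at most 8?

Without the upper bounds there are C(21,3) = 1330 ways to split 18 among 4 pockets.
Subtract solutions that violate a single cap (substitute x_i' = x_i − (cap_i+1)): x_1 ≥ 6 gives C(15,3) = 455; x_2 ≥ 6 gives C(15,3) = 455; x_3 ≥ 7 gives C(14,3) = 364; x_4 ≥ 9 gives C(12,3) = 220. Together 1494.
Add back pairs where two caps are both exceeded: 84 + 56 + 20 + 56 + 20 + 10 = 246.
By inclusion–exclusion the count is 1330 − 1494 + 246 = 82.

82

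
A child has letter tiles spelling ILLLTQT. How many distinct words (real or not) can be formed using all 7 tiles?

ILLLTQT has 7 letters with L appearing 3 times and T appearing twice.
So there are 7! / (3!·2!) = 420 distinguishable arrangements.

420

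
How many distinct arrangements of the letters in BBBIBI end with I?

Fix I in the last position and arrange the remaining 5 letters.
Those 5 letters have B appearing 4 times, giving (5)!/(4!) = 5.

5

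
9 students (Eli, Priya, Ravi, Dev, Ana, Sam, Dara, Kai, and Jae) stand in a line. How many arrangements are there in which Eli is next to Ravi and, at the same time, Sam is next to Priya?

20160

Treat {Eli,Ravi} as one block (2 orders) and {Sam,Priya} as another (2 orders).
That leaves 7 units to arrange: 2 × 2 × 7! = 4 × 5040 = 20160.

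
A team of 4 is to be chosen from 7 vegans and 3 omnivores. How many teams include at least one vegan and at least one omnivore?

175

With no constraint there are C(10,4) = 210 possible selections.
Selections missing a whole group: no vegans → C(3,4) = 0; no omnivores → C(7,4) = 35.
Both groups omitted at once is impossible, so 210 − 35 = 175.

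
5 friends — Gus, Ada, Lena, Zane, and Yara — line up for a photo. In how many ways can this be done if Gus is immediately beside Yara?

48

Place the 3 others and the Gus-Yara pair as 4 objects in a line; the pair has 2 internal arrangements.
So the count is 2·(4)! = 48.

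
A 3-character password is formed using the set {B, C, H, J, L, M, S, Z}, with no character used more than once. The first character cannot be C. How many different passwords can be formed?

The first character has 8−1 = 7 choices (anything except C).
The remaining 2 characters are filled from the other 7 symbols without repetition: 7 × 6 = 42.
Total: 7 × 42 = 294.

294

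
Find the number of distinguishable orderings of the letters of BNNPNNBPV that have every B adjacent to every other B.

840

Treat the 2 copies of B as a single block. The multiset to arrange is then {BB, N, N, N, N, P, P, V}, 8 items in all.
That gives (8)!/(4!·2!) = 840 arrangements.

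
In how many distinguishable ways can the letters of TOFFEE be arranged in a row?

The 6 letters of TOFFEE have repeats: E appearing twice and F appearing twice.
Dividing 6! = 720 by 2!·2! = 4 for the repeated letters gives 180.

180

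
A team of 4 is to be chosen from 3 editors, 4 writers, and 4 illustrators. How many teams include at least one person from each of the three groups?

192

With no constraint there are C(11,4) = 330 possible selections.
Subtract selections that omit an entire group: no editors → C(8,4) = 70; no writers → C(7,4) = 35; no illustrators → C(7,4) = 35.
Add back selections omitting two groups (i.e. drawn from a single group): C(3,4) + C(4,4) + C(4,4) = 2.
By inclusion–exclusion: 330 − 140 + 2 = 192.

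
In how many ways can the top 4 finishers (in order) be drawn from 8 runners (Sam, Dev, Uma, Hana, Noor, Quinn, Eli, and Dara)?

1680

This is an ordered selection of 4 from 8: P(8,4).
That gives 8 × 7 × 6 × 5 = 1680.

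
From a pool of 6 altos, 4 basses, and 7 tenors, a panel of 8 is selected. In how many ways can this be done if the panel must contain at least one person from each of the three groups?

With no constraint there are C(17,8) = 24310 possible selections.
Subtract selections that omit an entire group: no altos → C(11,8) = 165; no basses → C(13,8) = 1287; no tenors → C(10,8) = 45.
Add back selections omitting two groups (i.e. drawn from a single group): C(6,8) + C(4,8) + C(7,8) = 0.
By inclusion–exclusion: 24310 − 1497 + 0 = 22813.

22813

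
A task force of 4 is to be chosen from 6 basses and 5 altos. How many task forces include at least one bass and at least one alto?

310

Total 4-person selections from all 11: C(11,4) = 330.
Selections missing a whole group: no basses → C(5,4) = 5; no altos → C(6,4) = 15.
Both groups omitted at once is impossible, so 330 − 20 = 310.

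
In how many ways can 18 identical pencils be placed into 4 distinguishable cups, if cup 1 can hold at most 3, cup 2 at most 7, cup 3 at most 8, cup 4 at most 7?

Without the upper bounds there are C(21,3) = 1330 ways to split 18 among 4 cups.
Subtract solutions that violate a single cap (substitute x_i' = x_i − (cap_i+1)): x_1 ≥ 4 gives C(17,3) = 680; x_2 ≥ 8 gives C(13,3) = 286; x_3 ≥ 9 gives C(12,3) = 220; x_4 ≥ 8 gives C(13,3) = 286. Together 1472.
Add back pairs where two caps are both exceeded: 84 + 56 + 84 + 4 + 10 + 4 = 242.
By inclusion–exclusion the count is 1330 − 1472 + 242 = 100.

100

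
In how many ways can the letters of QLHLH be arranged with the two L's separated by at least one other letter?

There are 5!/(2!·2!) = 30 arrangements of QLHLH in total.
If the two L's are adjacent, glue them into one block, leaving 4 items to arrange: (4)!/(2!) = 12 ways.
Subtracting, 30 − 12 = 18 arrangements keep the L's apart.

18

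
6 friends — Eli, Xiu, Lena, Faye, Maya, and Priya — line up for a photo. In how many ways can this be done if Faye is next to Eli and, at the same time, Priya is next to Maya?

96

Treat {Faye,Eli} as one block (2 orders) and {Priya,Maya} as another (2 orders).
That leaves 4 units to arrange: 2 × 2 × 4! = 4 × 24 = 96.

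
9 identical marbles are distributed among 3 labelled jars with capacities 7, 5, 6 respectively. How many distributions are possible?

Without the upper bounds there are C(11,2) = 55 ways to split 9 among 3 jars.
Subtract solutions that violate a single cap (substitute x_i' = x_i − (cap_i+1)): x_1 ≥ 8 gives C(3,2) = 3; x_2 ≥ 6 gives C(5,2) = 10; x_3 ≥ 7 gives C(4,2) = 6. Together 19.
No two caps can be exceeded simultaneously, so the pair terms are all 0.
By inclusion–exclusion the count is 55 − 19 + 0 = 36.

36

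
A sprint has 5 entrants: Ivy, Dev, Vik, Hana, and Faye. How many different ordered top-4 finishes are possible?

There are 5 choices for 1st place, 4 for 2nd, and so on down to 2 for position 4.
That gives 5 × 4 × 3 × 2 = 120.

120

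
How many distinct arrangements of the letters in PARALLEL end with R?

420

With the last slot taken by R, it remains to arrange the other 7 letters (PAALLEL).
Those 7 letters have A appearing twice and L appearing 3 times, giving (7)!/(3!·2!) = 420.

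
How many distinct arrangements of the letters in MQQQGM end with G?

10

With the last slot taken by G, it remains to arrange the other 5 letters (MQQQM).
Those 5 letters have M appearing twice and Q appearing 3 times, giving (5)!/(3!·2!) = 10.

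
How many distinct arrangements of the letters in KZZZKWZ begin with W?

15

Fix W in the first position and arrange the remaining 6 letters.
Those 6 letters have K appearing twice and Z appearing 4 times, giving (6)!/(4!·2!) = 15.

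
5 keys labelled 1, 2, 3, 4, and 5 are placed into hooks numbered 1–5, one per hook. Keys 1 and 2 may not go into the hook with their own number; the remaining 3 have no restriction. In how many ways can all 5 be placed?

78

Let Aᵢ (for i ∈ {1, 2}) be the placements that put key i in its forbidden hook. Any j of these fix j positions, leaving (5−j)! ways to fill the rest, and there are C(2,j) ways to pick which j.
By inclusion–exclusion, the number of valid placements is Σ_{j=0}^{2} (−1)^j C(2,j)·(5−j)!.
Computing: 120 − 48 + 6 = 78.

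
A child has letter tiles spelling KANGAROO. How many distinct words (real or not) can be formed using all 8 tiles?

The 8 letters of KANGAROO have repeats: A appearing twice and O appearing twice.
So there are 8! / (2!·2!) = 10080 distinguishable arrangements.

10080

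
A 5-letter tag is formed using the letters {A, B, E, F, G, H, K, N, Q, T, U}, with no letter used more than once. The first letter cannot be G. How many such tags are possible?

The first letter has 11−1 = 10 choices (anything except G).
The remaining 4 letters are filled from the other 10 symbols without repetition: 10 × 9 × 8 × 7 = 5040.
Total: 10 × 5040 = 50400.

50400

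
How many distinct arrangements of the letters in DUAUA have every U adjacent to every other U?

Treat the 2 copies of U as a single block. The multiset to arrange is then {UU, A, A, D}, 4 items in all.
That gives (4)!/(2!) = 12 arrangements.

12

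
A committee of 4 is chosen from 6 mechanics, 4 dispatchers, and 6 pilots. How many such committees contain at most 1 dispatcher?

1375

Split by how many dispatchers are chosen (0 through 1).
Sum: C(4,0)·C(12,4) + C(4,1)·C(12,3) = 495 + 880 = 1375.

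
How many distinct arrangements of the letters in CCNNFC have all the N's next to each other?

Treat the 2 copies of N as a single block. The multiset to arrange is then {NN, C, C, C, F}, 5 items in all.
That gives (5)!/(3!) = 20 arrangements.

20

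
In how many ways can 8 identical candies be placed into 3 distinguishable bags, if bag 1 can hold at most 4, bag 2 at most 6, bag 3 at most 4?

Without the upper bounds there are C(10,2) = 45 ways to split 8 among 3 bags.
Subtract solutions that violate a single cap (substitute x_i' = x_i − (cap_i+1)): x_1 ≥ 5 gives C(5,2) = 10; x_2 ≥ 7 gives C(3,2) = 3; x_3 ≥ 5 gives C(5,2) = 10. Together 23.
No two caps can be exceeded simultaneously, so the pair terms are all 0.
By inclusion–exclusion the count is 45 − 23 + 0 = 22.

22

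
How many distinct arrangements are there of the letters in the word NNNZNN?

6

Letter multiplicities in NNNZNN: N×5, Z×1.
The number of distinct arrangements is 6!/(5!) = 720/120 = 6.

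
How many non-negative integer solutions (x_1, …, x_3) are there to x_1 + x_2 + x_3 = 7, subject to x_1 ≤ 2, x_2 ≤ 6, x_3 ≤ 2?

Ignoring the caps, the number of non-negative solutions to x_1+…+x_3 = 7 is C(9,2) = 36.
Subtract solutions that violate a single cap (substitute x_i' = x_i − (cap_i+1)): x_1 ≥ 3 gives C(6,2) = 15; x_2 ≥ 7 gives C(2,2) = 1; x_3 ≥ 3 gives C(6,2) = 15. Together 31.
Add back pairs where two caps are both exceeded: 0 + 3 + 0 = 3.
By inclusion–exclusion the count is 36 − 31 + 3 = 8.

8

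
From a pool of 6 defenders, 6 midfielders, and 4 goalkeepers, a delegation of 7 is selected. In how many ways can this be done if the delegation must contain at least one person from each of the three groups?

10408

With no constraint there are C(16,7) = 11440 possible selections.
Selections missing a whole group: no defenders → C(10,7) = 120; no midfielders → C(10,7) = 120; no goalkeepers → C(12,7) = 792.
Add back selections omitting two groups (i.e. drawn from a single group): C(6,7) + C(6,7) + C(4,7) = 0.
By inclusion–exclusion: 11440 − 1032 + 0 = 10408.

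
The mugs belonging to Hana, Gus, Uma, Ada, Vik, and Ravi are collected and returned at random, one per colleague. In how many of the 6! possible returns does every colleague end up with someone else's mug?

265

Let Aᵢ be the assignments in which colleague i gets their own mug. We want the size of the complement of A₁∪…∪A_6.
By inclusion–exclusion this is Σ_{j=0}^{6} (−1)^j C(6,j)·(6−j)!.
Computing: 720 − 720 + 360 − 120 + 30 − 6 + 1 = 265.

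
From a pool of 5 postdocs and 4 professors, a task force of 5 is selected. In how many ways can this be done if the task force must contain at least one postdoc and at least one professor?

125

Unrestricted: C(9,5) = 126 ways to pick any 5 of the 9.
Subtract selections that omit an entire group: no postdocs → C(4,5) = 0; no professors → C(5,5) = 1.
Both groups omitted at once is impossible, so 126 − 1 = 125.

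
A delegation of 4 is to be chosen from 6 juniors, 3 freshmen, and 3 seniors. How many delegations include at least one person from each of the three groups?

243

With no constraint there are C(12,4) = 495 possible selections.
Subtract selections that omit an entire group: no juniors → C(6,4) = 15; no freshmen → C(9,4) = 126; no seniors → C(9,4) = 126.
Add back selections omitting two groups (i.e. drawn from a single group): C(6,4) + C(3,4) + C(3,4) = 15.
By inclusion–exclusion: 495 − 267 + 15 = 243.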